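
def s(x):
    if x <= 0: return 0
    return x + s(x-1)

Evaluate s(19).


s(19)
= 19 + 18 + 17 + 16 + 15 + 14 + 13 + 12 + 11 + 10 + 9 + 8 + 7 + 6 + 5 + 4 + 3 + 2 + 1 + s(0)
= 19 + 18 + 17 + 16 + 15 + 14 + 13 + 12 + 11 + 10 + 9 + 8 + 7 + 6 + 5 + 4 + 3 + 2 + 1 + 0
= 190

190


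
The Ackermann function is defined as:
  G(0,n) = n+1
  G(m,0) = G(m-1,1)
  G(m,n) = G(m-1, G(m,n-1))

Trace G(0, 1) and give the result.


G(0, 1) = 2
Result: G(0, 1) = 2

2


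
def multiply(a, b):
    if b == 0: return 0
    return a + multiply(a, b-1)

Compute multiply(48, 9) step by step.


multiply(48, 9) = 48 + multiply(48, 8)
multiply(48, 8) = 48 + multiply(48, 7)
multiply(48, 7) = 48 + multiply(48, 6)
multiply(48, 6) = 48 + multiply(48, 5)
multiply(48, 5) = 48 + multiply(48, 4)
multiply(48, 4) = 48 + multiply(48, 3)
multiply(48, 3) = 48 + multiply(48, 2)
multiply(48, 2) = 48 + multiply(48, 1)
multiply(48, 1) = 48 + multiply(48, 0)
multiply(48, 0) = 0  (base case)
Total: 48 + 48 + 48 + 48 + 48 + 48 + 48 + 48 + 48 + 0 = 432

432


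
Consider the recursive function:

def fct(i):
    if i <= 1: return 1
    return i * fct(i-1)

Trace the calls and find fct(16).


fct(16)
= 16 * fct(15)
= 16 * 15 * fct(14)
= 16 * 15 * 14 * fct(13)
= 16 * 15 * 14 * 13 * fct(12)
= 16 * 15 * 14 * 13 * 12 * fct(11)
= 16 * 15 * 14 * 13 * 12 * 11 * fct(10)
= 16 * 15 * 14 * 13 * 12 * 11 * 10 * fct(9)
= 16 * 15 * 14 * 13 * 12 * 11 * 10 * 9 * fct(8)
= 16 * 15 * 14 * 13 * 12 * 11 * 10 * 9 * 8 * fct(7)
= 16 * 15 * 14 * 13 * 12 * 11 * 10 * 9 * 8 * 7 * fct(6)
= 16 * 15 * 14 * 13 * 12 * 11 * 10 * 9 * 8 * 7 * 6 * fct(5)
= 16 * 15 * 14 * 13 * 12 * 11 * 10 * 9 * 8 * 7 * 6 * 5 * fct(4)
= 16 * 15 * 14 * 13 * 12 * 11 * 10 * 9 * 8 * 7 * 6 * 5 * 4 * fct(3)
= 16 * 15 * 14 * 13 * 12 * 11 * 10 * 9 * 8 * 7 * 6 * 5 * 4 * 3 * fct(2)
= 16 * 15 * 14 * 13 * 12 * 11 * 10 * 9 * 8 * 7 * 6 * 5 * 4 * 3 * 2 * fct(1)
= 16 * 15 * 14 * 13 * 12 * 11 * 10 * 9 * 8 * 7 * 6 * 5 * 4 * 3 * 2 * 1
= 20922789888000

20922789888000


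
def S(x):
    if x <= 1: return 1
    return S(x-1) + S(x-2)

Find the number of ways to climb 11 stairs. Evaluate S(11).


Building up from base cases:
S(0) = 1
S(1) = 1
S(2) = S(1) + S(0) = 1 + 1 = 2
S(3) = S(2) + S(1) = 2 + 1 = 3
S(4) = S(3) + S(2) = 3 + 2 = 5
S(5) = S(4) + S(3) = 5 + 3 = 8
S(6) = S(5) + S(4) = 8 + 5 = 13
S(7) = S(6) + S(5) = 13 + 8 = 21
S(8) = S(7) + S(6) = 21 + 13 = 34
S(9) = S(8) + S(7) = 34 + 21 = 55
S(10) = S(9) + S(8) = 55 + 34 = 89
S(11) = S(10) + S(9) = 89 + 55 = 144

144


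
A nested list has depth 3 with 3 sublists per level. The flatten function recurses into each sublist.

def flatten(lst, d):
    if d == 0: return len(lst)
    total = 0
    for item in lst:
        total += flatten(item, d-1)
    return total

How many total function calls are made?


At depth 0 (root): 1 call
At depth 1: each of 1 parents calls flatten on 3 children = 3 calls
At depth 2: each of 3 parents calls flatten on 3 children = 9 calls
At depth 3: each of 9 parents calls flatten on 3 children = 27 calls
Total: 1 + 3 + 9 + 27 = 40

40


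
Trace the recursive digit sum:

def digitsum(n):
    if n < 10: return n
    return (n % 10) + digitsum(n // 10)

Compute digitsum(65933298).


digitsum(65933298) = 8 + digitsum(6593329)
digitsum(6593329) = 9 + digitsum(659332)
digitsum(659332) = 2 + digitsum(65933)
digitsum(65933) = 3 + digitsum(6593)
digitsum(6593) = 3 + digitsum(659)
digitsum(659) = 9 + digitsum(65)
digitsum(65) = 5 + digitsum(6)
digitsum(6) = 6  (base case)
Total: 8 + 9 + 2 + 3 + 3 + 9 + 5 + 6 = 45

45


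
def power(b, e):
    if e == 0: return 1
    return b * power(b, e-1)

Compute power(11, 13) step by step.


power(11, 13)
= 11 * power(11, 12)
= 11 * 11 * power(11, 11)
= 11 * 11 * 11 * power(11, 10)
= 11 * 11 * 11 * 11 * power(11, 9)
= 11 * 11 * 11 * 11 * 11 * power(11, 8)
= 11 * 11 * 11 * 11 * 11 * 11 * power(11, 7)
= 11 * 11 * 11 * 11 * 11 * 11 * 11 * power(11, 6)
= 11 * 11 * 11 * 11 * 11 * 11 * 11 * 11 * power(11, 5)
= 11 * 11 * 11 * 11 * 11 * 11 * 11 * 11 * 11 * power(11, 4)
= 11 * 11 * 11 * 11 * 11 * 11 * 11 * 11 * 11 * 11 * power(11, 3)
= 11 * 11 * 11 * 11 * 11 * 11 * 11 * 11 * 11 * 11 * 11 * power(11, 2)
= 11 * 11 * 11 * 11 * 11 * 11 * 11 * 11 * 11 * 11 * 11 * 11 * power(11, 1)
= 11 * 11 * 11 * 11 * 11 * 11 * 11 * 11 * 11 * 11 * 11 * 11 * 11 * power(11, 0)
= 11 * 11 * 11 * 11 * 11 * 11 * 11 * 11 * 11 * 11 * 11 * 11 * 11 * 1
= 34522712143931

34522712143931


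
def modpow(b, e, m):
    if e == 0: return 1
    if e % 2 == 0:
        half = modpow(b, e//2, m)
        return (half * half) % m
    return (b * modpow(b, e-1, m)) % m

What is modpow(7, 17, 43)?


modpow(7, 17, 43): e is odd, compute modpow(7, 16, 43)
  modpow(7, 16, 43): e is even, compute modpow(7, 8, 43)
    modpow(7, 8, 43): e is even, compute modpow(7, 4, 43)
      modpow(7, 4, 43): e is even, compute modpow(7, 2, 43)
        modpow(7, 2, 43): e is even, compute modpow(7, 1, 43)
          modpow(7, 1, 43): e is odd, compute modpow(7, 0, 43)
          modpow(7, 0, 43) = 1
          (7 * 1) % 43 = 7
        half=7, (7*7) % 43 = 6
      half=6, (6*6) % 43 = 36
    half=36, (36*36) % 43 = 6
  half=6, (6*6) % 43 = 36
(7 * 36) % 43 = 37

37


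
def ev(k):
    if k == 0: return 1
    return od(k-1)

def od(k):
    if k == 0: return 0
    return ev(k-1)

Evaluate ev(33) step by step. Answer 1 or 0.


ev(33) = od(32)
od(32) = ev(31)
ev(31) = od(30)
od(30) = ev(29)
ev(29) = od(28)
od(28) = ev(27)
ev(27) = od(26)
od(26) = ev(25)
ev(25) = od(24)
od(24) = ev(23)
ev(23) = od(22)
od(22) = ev(21)
ev(21) = od(20)
od(20) = ev(19)
ev(19) = od(18)
od(18) = ev(17)
ev(17) = od(16)
od(16) = ev(15)
ev(15) = od(14)
od(14) = ev(13)
ev(13) = od(12)
od(12) = ev(11)
ev(11) = od(10)
od(10) = ev(9)
ev(9) = od(8)
od(8) = ev(7)
ev(7) = od(6)
od(6) = ev(5)
ev(5) = od(4)
od(4) = ev(3)
ev(3) = od(2)
od(2) = ev(1)
ev(1) = od(0)
od(0) = 0  (base case)
Result: 0

0


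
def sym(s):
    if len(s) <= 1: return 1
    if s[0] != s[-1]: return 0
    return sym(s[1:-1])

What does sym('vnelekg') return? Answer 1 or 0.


sym('vnelekg'): s[0]='v' != s[-1]='g' -> return 0
Result: 0 (not a palindrome)

0


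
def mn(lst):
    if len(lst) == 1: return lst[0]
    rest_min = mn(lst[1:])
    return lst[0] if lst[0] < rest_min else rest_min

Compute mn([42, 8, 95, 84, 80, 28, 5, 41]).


mn([42, 8, 95, 84, 80, 28, 5, 41]): compare 42 with mn([8, 95, 84, 80, 28, 5, 41])
mn([8, 95, 84, 80, 28, 5, 41]): compare 8 with mn([95, 84, 80, 28, 5, 41])
mn([95, 84, 80, 28, 5, 41]): compare 95 with mn([84, 80, 28, 5, 41])
mn([84, 80, 28, 5, 41]): compare 84 with mn([80, 28, 5, 41])
mn([80, 28, 5, 41]): compare 80 with mn([28, 5, 41])
mn([28, 5, 41]): compare 28 with mn([5, 41])
mn([5, 41]): compare 5 with mn([41])
mn([41]) = 41  (base case)
Compare 5 with 41 -> 5
Compare 28 with 5 -> 5
Compare 80 with 5 -> 5
Compare 84 with 5 -> 5
Compare 95 with 5 -> 5
Compare 8 with 5 -> 5
Compare 42 with 5 -> 5

5


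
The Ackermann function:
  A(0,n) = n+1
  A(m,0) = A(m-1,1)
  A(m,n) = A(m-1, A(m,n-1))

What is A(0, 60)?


A(0, 60) = 61
Result: A(0, 60) = 61

61


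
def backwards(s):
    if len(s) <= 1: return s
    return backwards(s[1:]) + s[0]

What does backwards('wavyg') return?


backwards('wavyg') = backwards('avyg') + 'w'
backwards('avyg') = backwards('vyg') + 'a'
backwards('vyg') = backwards('yg') + 'v'
backwards('yg') = backwards('g') + 'y'
backwards('g') = 'g'  (base case)
Concatenating: 'g' + 'y' + 'v' + 'a' + 'w' = 'gyvaw'

gyvaw


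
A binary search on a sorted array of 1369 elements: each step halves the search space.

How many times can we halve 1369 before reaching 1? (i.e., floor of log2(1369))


1369 / 2 = 684
684 / 2 = 342
342 / 2 = 171
171 / 2 = 85
85 / 2 = 42
42 / 2 = 21
21 / 2 = 10
10 / 2 = 5
5 / 2 = 2
2 / 2 = 1
Reached 1 after 10 halvings

10


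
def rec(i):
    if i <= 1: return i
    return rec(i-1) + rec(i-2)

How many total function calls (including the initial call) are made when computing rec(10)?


Let C(n) = total calls for rec(n)
C(0) = 1, C(1) = 1
C(2) = 1 + C(1) + C(0) = 1 + 1 + 1 = 3
C(3) = 1 + C(2) + C(1) = 1 + 3 + 1 = 5
C(4) = 1 + C(3) + C(2) = 1 + 5 + 3 = 9
C(5) = 1 + C(4) + C(3) = 1 + 9 + 5 = 15
C(6) = 1 + C(5) + C(4) = 1 + 15 + 9 = 25
C(7) = 1 + C(6) + C(5) = 1 + 25 + 15 = 41
C(8) = 1 + C(7) + C(6) = 1 + 41 + 25 = 67
C(9) = 1 + C(8) + C(7) = 1 + 67 + 41 = 109
C(10) = 1 + C(9) + C(8) = 1 + 109 + 67 = 177

177


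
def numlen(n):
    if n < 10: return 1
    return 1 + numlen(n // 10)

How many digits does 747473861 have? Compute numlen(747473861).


numlen(747473861) = 1 + numlen(74747386)
numlen(74747386) = 1 + numlen(7474738)
numlen(7474738) = 1 + numlen(747473)
numlen(747473) = 1 + numlen(74747)
numlen(74747) = 1 + numlen(7474)
numlen(7474) = 1 + numlen(747)
numlen(747) = 1 + numlen(74)
numlen(74) = 1 + numlen(7)
numlen(7) = 1  (base case: 7 < 10)
Unwinding: 1 + 1 + 1 + 1 + 1 + 1 + 1 + 1 + 1 = 9

9


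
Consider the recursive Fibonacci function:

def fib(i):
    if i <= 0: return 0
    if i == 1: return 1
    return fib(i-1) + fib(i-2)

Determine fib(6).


Computing fib(6) bottom-up:
fib(0) = 0
fib(1) = 1
fib(2) = fib(1) + fib(0) = 1 + 0 = 1
fib(3) = fib(2) + fib(1) = 1 + 1 = 2
fib(4) = fib(3) + fib(2) = 2 + 1 = 3
fib(5) = fib(4) + fib(3) = 3 + 2 = 5
fib(6) = fib(5) + fib(4) = 5 + 3 = 8

8


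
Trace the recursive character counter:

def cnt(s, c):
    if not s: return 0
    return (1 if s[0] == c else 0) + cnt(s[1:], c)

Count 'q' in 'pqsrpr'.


s[0]='p' != 'q' -> 0
s[0]='q' == 'q' -> 1
s[0]='s' != 'q' -> 0
s[0]='r' != 'q' -> 0
s[0]='p' != 'q' -> 0
s[0]='r' != 'q' -> 0
Sum: 0 + 1 + 0 + 0 + 0 + 0 = 1

1


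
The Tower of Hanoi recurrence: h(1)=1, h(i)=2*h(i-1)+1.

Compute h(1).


h(1) = 1  (base case)

1


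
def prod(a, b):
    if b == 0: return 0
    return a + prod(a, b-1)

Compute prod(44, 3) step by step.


prod(44, 3) = 44 + prod(44, 2)
prod(44, 2) = 44 + prod(44, 1)
prod(44, 1) = 44 + prod(44, 0)
prod(44, 0) = 0  (base case)
Total: 44 + 44 + 44 + 0 = 132

132


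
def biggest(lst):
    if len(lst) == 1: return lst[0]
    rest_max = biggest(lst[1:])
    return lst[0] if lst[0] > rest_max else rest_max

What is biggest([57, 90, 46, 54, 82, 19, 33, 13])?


biggest([57, 90, 46, 54, 82, 19, 33, 13]): compare 57 with biggest([90, 46, 54, 82, 19, 33, 13])
biggest([90, 46, 54, 82, 19, 33, 13]): compare 90 with biggest([46, 54, 82, 19, 33, 13])
biggest([46, 54, 82, 19, 33, 13]): compare 46 with biggest([54, 82, 19, 33, 13])
biggest([54, 82, 19, 33, 13]): compare 54 with biggest([82, 19, 33, 13])
biggest([82, 19, 33, 13]): compare 82 with biggest([19, 33, 13])
biggest([19, 33, 13]): compare 19 with biggest([33, 13])
biggest([33, 13]): compare 33 with biggest([13])
biggest([13]) = 13  (base case)
Compare 33 with 13 -> 33
Compare 19 with 33 -> 33
Compare 82 with 33 -> 82
Compare 54 with 82 -> 82
Compare 46 with 82 -> 82
Compare 90 with 82 -> 90
Compare 57 with 90 -> 90

90


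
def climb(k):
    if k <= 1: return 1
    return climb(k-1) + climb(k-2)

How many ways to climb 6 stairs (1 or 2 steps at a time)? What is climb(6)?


Building up from base cases:
climb(0) = 1
climb(1) = 1
climb(2) = climb(1) + climb(0) = 1 + 1 = 2
climb(3) = climb(2) + climb(1) = 2 + 1 = 3
climb(4) = climb(3) + climb(2) = 3 + 2 = 5
climb(5) = climb(4) + climb(3) = 5 + 3 = 8
climb(6) = climb(5) + climb(4) = 8 + 5 = 13

13


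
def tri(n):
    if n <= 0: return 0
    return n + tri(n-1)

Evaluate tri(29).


tri(29)
= 29 + 28 + 27 + 26 + 25 + 24 + 23 + 22 + 21 + 20 + 19 + 18 + 17 + 16 + 15 + 14 + 13 + 12 + 11 + 10 + 9 + 8 + 7 + 6 + 5 + 4 + 3 + 2 + 1 + tri(0)
= 29 + 28 + 27 + 26 + 25 + 24 + 23 + 22 + 21 + 20 + 19 + 18 + 17 + 16 + 15 + 14 + 13 + 12 + 11 + 10 + 9 + 8 + 7 + 6 + 5 + 4 + 3 + 2 + 1 + 0
= 435

435


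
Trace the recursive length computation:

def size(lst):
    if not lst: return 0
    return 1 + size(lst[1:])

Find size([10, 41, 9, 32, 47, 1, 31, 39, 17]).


size([10, 41, 9, 32, 47, 1, 31, 39, 17]) = 1 + size([41, 9, 32, 47, 1, 31, 39, 17])
size([41, 9, 32, 47, 1, 31, 39, 17]) = 1 + size([9, 32, 47, 1, 31, 39, 17])
size([9, 32, 47, 1, 31, 39, 17]) = 1 + size([32, 47, 1, 31, 39, 17])
size([32, 47, 1, 31, 39, 17]) = 1 + size([47, 1, 31, 39, 17])
size([47, 1, 31, 39, 17]) = 1 + size([1, 31, 39, 17])
size([1, 31, 39, 17]) = 1 + size([31, 39, 17])
size([31, 39, 17]) = 1 + size([39, 17])
size([39, 17]) = 1 + size([17])
size([17]) = 1 + size([])
size([]) = 0  (base case)
Unwinding: 1 + 1 + 1 + 1 + 1 + 1 + 1 + 1 + 1 + 0 = 9

9


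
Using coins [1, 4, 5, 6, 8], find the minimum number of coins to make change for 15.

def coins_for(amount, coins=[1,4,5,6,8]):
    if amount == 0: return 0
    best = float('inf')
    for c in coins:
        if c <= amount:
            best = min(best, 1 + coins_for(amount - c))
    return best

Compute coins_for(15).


Building up with DP:
coins_for(0) = 0
coins_for(1) = min(1+coins_for(0)=1+0=1) = 1
coins_for(2) = min(1+coins_for(1)=1+1=2) = 2
coins_for(3) = min(1+coins_for(2)=1+2=3) = 3
coins_for(4) = min(1+coins_for(3)=1+3=4, 1+coins_for(0)=1+0=1) = 1
coins_for(5) = min(1+coins_for(4)=1+1=2, 1+coins_for(1)=1+1=2, 1+coins_for(0)=1+0=1) = 1
coins_for(6) = min(1+coins_for(5)=1+1=2, 1+coins_for(2)=1+2=3, 1+coins_for(1)=1+1=2, 1+coins_for(0)=1+0=1) = 1
coins_for(7) = min(1+coins_for(6)=1+1=2, 1+coins_for(3)=1+3=4, 1+coins_for(2)=1+2=3, 1+coins_for(1)=1+1=2) = 2
coins_for(8) = min(1+coins_for(7)=1+2=3, 1+coins_for(4)=1+1=2, 1+coins_for(3)=1+3=4, 1+coins_for(2)=1+2=3, 1+coins_for(0)=1+0=1) = 1
coins_for(9) = min(1+coins_for(8)=1+1=2, 1+coins_for(5)=1+1=2, 1+coins_for(4)=1+1=2, 1+coins_for(3)=1+3=4, 1+coins_for(1)=1+1=2) = 2
coins_for(10) = min(1+coins_for(9)=1+2=3, 1+coins_for(6)=1+1=2, 1+coins_for(5)=1+1=2, 1+coins_for(4)=1+1=2, 1+coins_for(2)=1+2=3) = 2
coins_for(11) = min(1+coins_for(10)=1+2=3, 1+coins_for(7)=1+2=3, 1+coins_for(6)=1+1=2, 1+coins_for(5)=1+1=2, 1+coins_for(3)=1+3=4) = 2
coins_for(12) = min(1+coins_for(11)=1+2=3, 1+coins_for(8)=1+1=2, 1+coins_for(7)=1+2=3, 1+coins_for(6)=1+1=2, 1+coins_for(4)=1+1=2) = 2
coins_for(13) = min(1+coins_for(12)=1+2=3, 1+coins_for(9)=1+2=3, 1+coins_for(8)=1+1=2, 1+coins_for(7)=1+2=3, 1+coins_for(5)=1+1=2) = 2
coins_for(14) = min(1+coins_for(13)=1+2=3, 1+coins_for(10)=1+2=3, 1+coins_for(9)=1+2=3, 1+coins_for(8)=1+1=2, 1+coins_for(6)=1+1=2) = 2
coins_for(15) = min(1+coins_for(14)=1+2=3, 1+coins_for(11)=1+2=3, 1+coins_for(10)=1+2=3, 1+coins_for(9)=1+2=3, 1+coins_for(7)=1+2=3) = 3

3


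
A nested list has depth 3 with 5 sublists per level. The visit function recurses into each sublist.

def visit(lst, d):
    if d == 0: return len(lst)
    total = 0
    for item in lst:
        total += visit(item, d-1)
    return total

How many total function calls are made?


At depth 0 (root): 1 call
At depth 1: each of 1 parents calls visit on 5 children = 5 calls
At depth 2: each of 5 parents calls visit on 5 children = 25 calls
At depth 3: each of 25 parents calls visit on 5 children = 125 calls
Total: 1 + 5 + 25 + 125 = 156

156


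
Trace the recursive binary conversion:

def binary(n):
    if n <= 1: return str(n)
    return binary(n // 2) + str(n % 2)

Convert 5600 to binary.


binary(5600) = binary(2800) + '0'
binary(2800) = binary(1400) + '0'
binary(1400) = binary(700) + '0'
binary(700) = binary(350) + '0'
binary(350) = binary(175) + '0'
binary(175) = binary(87) + '1'
binary(87) = binary(43) + '1'
binary(43) = binary(21) + '1'
binary(21) = binary(10) + '1'
binary(10) = binary(5) + '0'
binary(5) = binary(2) + '1'
binary(2) = binary(1) + '0'
binary(1) = '1'  (base case)
Concatenating: '1' + '0' + '1' + '0' + '1' + '1' + '1' + '1' + '0' + '0' + '0' + '0' + '0' = '1010111100000'

1010111100000


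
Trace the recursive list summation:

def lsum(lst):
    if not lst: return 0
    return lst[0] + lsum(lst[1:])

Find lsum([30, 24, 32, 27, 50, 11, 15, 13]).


lsum([30, 24, 32, 27, 50, 11, 15, 13]) = 30 + lsum([24, 32, 27, 50, 11, 15, 13])
lsum([24, 32, 27, 50, 11, 15, 13]) = 24 + lsum([32, 27, 50, 11, 15, 13])
lsum([32, 27, 50, 11, 15, 13]) = 32 + lsum([27, 50, 11, 15, 13])
lsum([27, 50, 11, 15, 13]) = 27 + lsum([50, 11, 15, 13])
lsum([50, 11, 15, 13]) = 50 + lsum([11, 15, 13])
lsum([11, 15, 13]) = 11 + lsum([15, 13])
lsum([15, 13]) = 15 + lsum([13])
lsum([13]) = 13 + lsum([])
lsum([]) = 0  (base case)
Total: 30 + 24 + 32 + 27 + 50 + 11 + 15 + 13 + 0 = 202

202


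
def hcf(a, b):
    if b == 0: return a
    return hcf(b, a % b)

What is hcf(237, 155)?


hcf(237, 155) = hcf(155, 82)
hcf(155, 82) = hcf(82, 73)
hcf(82, 73) = hcf(73, 9)
hcf(73, 9) = hcf(9, 1)
hcf(9, 1) = hcf(1, 0)
hcf(1, 0) = 1  (base case)

1


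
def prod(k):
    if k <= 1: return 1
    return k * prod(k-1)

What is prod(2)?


prod(2)
= 2 * prod(1)
= 2 * 1
= 2

2


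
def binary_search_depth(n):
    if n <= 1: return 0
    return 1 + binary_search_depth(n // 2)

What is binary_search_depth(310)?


310 / 2 = 155
155 / 2 = 77
77 / 2 = 38
38 / 2 = 19
19 / 2 = 9
9 / 2 = 4
4 / 2 = 2
2 / 2 = 1
Reached 1 after 8 halvings

8


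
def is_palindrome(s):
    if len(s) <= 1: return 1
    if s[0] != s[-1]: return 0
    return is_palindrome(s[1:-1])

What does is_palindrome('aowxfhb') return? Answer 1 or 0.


is_palindrome('aowxfhb'): s[0]='a' != s[-1]='b' -> return 0
Result: 0 (not a palindrome)

0


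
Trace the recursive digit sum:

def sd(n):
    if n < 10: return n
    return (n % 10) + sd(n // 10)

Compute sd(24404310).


sd(24404310) = 0 + sd(2440431)
sd(2440431) = 1 + sd(244043)
sd(244043) = 3 + sd(24404)
sd(24404) = 4 + sd(2440)
sd(2440) = 0 + sd(244)
sd(244) = 4 + sd(24)
sd(24) = 4 + sd(2)
sd(2) = 2  (base case)
Total: 0 + 1 + 3 + 4 + 0 + 4 + 4 + 2 = 18

18


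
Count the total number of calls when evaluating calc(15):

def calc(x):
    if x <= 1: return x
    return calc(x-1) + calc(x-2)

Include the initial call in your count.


Let C(n) = total calls for calc(n)
C(0) = 1, C(1) = 1
C(2) = 1 + C(1) + C(0) = 1 + 1 + 1 = 3
C(3) = 1 + C(2) + C(1) = 1 + 3 + 1 = 5
C(4) = 1 + C(3) + C(2) = 1 + 5 + 3 = 9
C(5) = 1 + C(4) + C(3) = 1 + 9 + 5 = 15
C(6) = 1 + C(5) + C(4) = 1 + 15 + 9 = 25
C(7) = 1 + C(6) + C(5) = 1 + 25 + 15 = 41
C(8) = 1 + C(7) + C(6) = 1 + 41 + 25 = 67
C(9) = 1 + C(8) + C(7) = 1 + 67 + 41 = 109
C(10) = 1 + C(9) + C(8) = 1 + 109 + 67 = 177
C(11) = 1 + C(10) + C(9) = 1 + 177 + 109 = 287
C(12) = 1 + C(11) + C(10) = 1 + 287 + 177 = 465
C(13) = 1 + C(12) + C(11) = 1 + 465 + 287 = 753
C(14) = 1 + C(13) + C(12) = 1 + 753 + 465 = 1219
C(15) = 1 + C(14) + C(13) = 1 + 1219 + 753 = 1973

1973


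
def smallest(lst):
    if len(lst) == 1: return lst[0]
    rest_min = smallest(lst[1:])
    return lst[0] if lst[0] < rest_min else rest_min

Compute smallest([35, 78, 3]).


smallest([35, 78, 3]): compare 35 with smallest([78, 3])
smallest([78, 3]): compare 78 with smallest([3])
smallest([3]) = 3  (base case)
Compare 78 with 3 -> 3
Compare 35 with 3 -> 3

3


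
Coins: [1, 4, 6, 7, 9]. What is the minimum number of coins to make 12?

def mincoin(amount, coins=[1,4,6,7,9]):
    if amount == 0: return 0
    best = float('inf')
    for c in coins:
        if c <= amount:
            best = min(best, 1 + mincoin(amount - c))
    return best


Building up with DP:
mincoin(0) = 0
mincoin(1) = min(1+mincoin(0)=1+0=1) = 1
mincoin(2) = min(1+mincoin(1)=1+1=2) = 2
mincoin(3) = min(1+mincoin(2)=1+2=3) = 3
mincoin(4) = min(1+mincoin(3)=1+3=4, 1+mincoin(0)=1+0=1) = 1
mincoin(5) = min(1+mincoin(4)=1+1=2, 1+mincoin(1)=1+1=2) = 2
mincoin(6) = min(1+mincoin(5)=1+2=3, 1+mincoin(2)=1+2=3, 1+mincoin(0)=1+0=1) = 1
mincoin(7) = min(1+mincoin(6)=1+1=2, 1+mincoin(3)=1+3=4, 1+mincoin(1)=1+1=2, 1+mincoin(0)=1+0=1) = 1
mincoin(8) = min(1+mincoin(7)=1+1=2, 1+mincoin(4)=1+1=2, 1+mincoin(2)=1+2=3, 1+mincoin(1)=1+1=2) = 2
mincoin(9) = min(1+mincoin(8)=1+2=3, 1+mincoin(5)=1+2=3, 1+mincoin(3)=1+3=4, 1+mincoin(2)=1+2=3, 1+mincoin(0)=1+0=1) = 1
mincoin(10) = min(1+mincoin(9)=1+1=2, 1+mincoin(6)=1+1=2, 1+mincoin(4)=1+1=2, 1+mincoin(3)=1+3=4, 1+mincoin(1)=1+1=2) = 2
mincoin(11) = min(1+mincoin(10)=1+2=3, 1+mincoin(7)=1+1=2, 1+mincoin(5)=1+2=3, 1+mincoin(4)=1+1=2, 1+mincoin(2)=1+2=3) = 2
mincoin(12) = min(1+mincoin(11)=1+2=3, 1+mincoin(8)=1+2=3, 1+mincoin(6)=1+1=2, 1+mincoin(5)=1+2=3, 1+mincoin(3)=1+3=4) = 2

2


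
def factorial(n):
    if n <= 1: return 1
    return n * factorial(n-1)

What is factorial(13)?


factorial(13)
= 13 * factorial(12)
= 13 * 12 * factorial(11)
= 13 * 12 * 11 * factorial(10)
= 13 * 12 * 11 * 10 * factorial(9)
= 13 * 12 * 11 * 10 * 9 * factorial(8)
= 13 * 12 * 11 * 10 * 9 * 8 * factorial(7)
= 13 * 12 * 11 * 10 * 9 * 8 * 7 * factorial(6)
= 13 * 12 * 11 * 10 * 9 * 8 * 7 * 6 * factorial(5)
= 13 * 12 * 11 * 10 * 9 * 8 * 7 * 6 * 5 * factorial(4)
= 13 * 12 * 11 * 10 * 9 * 8 * 7 * 6 * 5 * 4 * factorial(3)
= 13 * 12 * 11 * 10 * 9 * 8 * 7 * 6 * 5 * 4 * 3 * factorial(2)
= 13 * 12 * 11 * 10 * 9 * 8 * 7 * 6 * 5 * 4 * 3 * 2 * factorial(1)
= 13 * 12 * 11 * 10 * 9 * 8 * 7 * 6 * 5 * 4 * 3 * 2 * 1
= 6227020800

6227020800


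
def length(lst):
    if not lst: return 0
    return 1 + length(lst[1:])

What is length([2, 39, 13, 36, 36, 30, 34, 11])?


length([2, 39, 13, 36, 36, 30, 34, 11]) = 1 + length([39, 13, 36, 36, 30, 34, 11])
length([39, 13, 36, 36, 30, 34, 11]) = 1 + length([13, 36, 36, 30, 34, 11])
length([13, 36, 36, 30, 34, 11]) = 1 + length([36, 36, 30, 34, 11])
length([36, 36, 30, 34, 11]) = 1 + length([36, 30, 34, 11])
length([36, 30, 34, 11]) = 1 + length([30, 34, 11])
length([30, 34, 11]) = 1 + length([34, 11])
length([34, 11]) = 1 + length([11])
length([11]) = 1 + length([])
length([]) = 0  (base case)
Unwinding: 1 + 1 + 1 + 1 + 1 + 1 + 1 + 1 + 0 = 8

8


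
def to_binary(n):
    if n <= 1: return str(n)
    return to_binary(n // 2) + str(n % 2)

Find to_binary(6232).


to_binary(6232) = to_binary(3116) + '0'
to_binary(3116) = to_binary(1558) + '0'
to_binary(1558) = to_binary(779) + '0'
to_binary(779) = to_binary(389) + '1'
to_binary(389) = to_binary(194) + '1'
to_binary(194) = to_binary(97) + '0'
to_binary(97) = to_binary(48) + '1'
to_binary(48) = to_binary(24) + '0'
to_binary(24) = to_binary(12) + '0'
to_binary(12) = to_binary(6) + '0'
to_binary(6) = to_binary(3) + '0'
to_binary(3) = to_binary(1) + '1'
to_binary(1) = '1'  (base case)
Concatenating: '1' + '1' + '0' + '0' + '0' + '0' + '1' + '0' + '1' + '1' + '0' + '0' + '0' = '1100001011000'

1100001011000


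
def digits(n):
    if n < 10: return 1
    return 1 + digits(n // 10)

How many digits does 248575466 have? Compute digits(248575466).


digits(248575466) = 1 + digits(24857546)
digits(24857546) = 1 + digits(2485754)
digits(2485754) = 1 + digits(248575)
digits(248575) = 1 + digits(24857)
digits(24857) = 1 + digits(2485)
digits(2485) = 1 + digits(248)
digits(248) = 1 + digits(24)
digits(24) = 1 + digits(2)
digits(2) = 1  (base case: 2 < 10)
Unwinding: 1 + 1 + 1 + 1 + 1 + 1 + 1 + 1 + 1 = 9

9


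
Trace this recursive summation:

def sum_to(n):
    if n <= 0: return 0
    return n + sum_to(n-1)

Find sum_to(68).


sum_to(68)
= 68 + 67 + 66 + 65 + 64 + 63 + 62 + 61 + 60 + 59 + 58 + 57 + 56 + 55 + 54 + 53 + 52 + 51 + 50 + 49 + 48 + 47 + 46 + 45 + 44 + 43 + 42 + 41 + 40 + 39 + 38 + 37 + 36 + 35 + 34 + 33 + 32 + 31 + 30 + 29 + 28 + 27 + 26 + 25 + 24 + 23 + 22 + 21 + 20 + 19 + 18 + 17 + 16 + 15 + 14 + 13 + 12 + 11 + 10 + 9 + 8 + 7 + 6 + 5 + 4 + 3 + 2 + 1 + sum_to(0)
= 68 + 67 + 66 + 65 + 64 + 63 + 62 + 61 + 60 + 59 + 58 + 57 + 56 + 55 + 54 + 53 + 52 + 51 + 50 + 49 + 48 + 47 + 46 + 45 + 44 + 43 + 42 + 41 + 40 + 39 + 38 + 37 + 36 + 35 + 34 + 33 + 32 + 31 + 30 + 29 + 28 + 27 + 26 + 25 + 24 + 23 + 22 + 21 + 20 + 19 + 18 + 17 + 16 + 15 + 14 + 13 + 12 + 11 + 10 + 9 + 8 + 7 + 6 + 5 + 4 + 3 + 2 + 1 + 0
= 2346

2346


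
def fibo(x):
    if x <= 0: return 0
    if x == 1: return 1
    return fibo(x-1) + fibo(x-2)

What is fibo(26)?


Computing fibo(26) bottom-up:
fibo(0) = 0
fibo(1) = 1
fibo(2) = fibo(1) + fibo(0) = 1 + 0 = 1
fibo(3) = fibo(2) + fibo(1) = 1 + 1 = 2
fibo(4) = fibo(3) + fibo(2) = 2 + 1 = 3
fibo(5) = fibo(4) + fibo(3) = 3 + 2 = 5
fibo(6) = fibo(5) + fibo(4) = 5 + 3 = 8
fibo(7) = fibo(6) + fibo(5) = 8 + 5 = 13
fibo(8) = fibo(7) + fibo(6) = 13 + 8 = 21
fibo(9) = fibo(8) + fibo(7) = 21 + 13 = 34
fibo(10) = fibo(9) + fibo(8) = 34 + 21 = 55
fibo(11) = fibo(10) + fibo(9) = 55 + 34 = 89
fibo(12) = fibo(11) + fibo(10) = 89 + 55 = 144
fibo(13) = fibo(12) + fibo(11) = 144 + 89 = 233
fibo(14) = fibo(13) + fibo(12) = 233 + 144 = 377
fibo(15) = fibo(14) + fibo(13) = 377 + 233 = 610
fibo(16) = fibo(15) + fibo(14) = 610 + 377 = 987
fibo(17) = fibo(16) + fibo(15) = 987 + 610 = 1597
fibo(18) = fibo(17) + fibo(16) = 1597 + 987 = 2584
fibo(19) = fibo(18) + fibo(17) = 2584 + 1597 = 4181
fibo(20) = fibo(19) + fibo(18) = 4181 + 2584 = 6765
fibo(21) = fibo(20) + fibo(19) = 6765 + 4181 = 10946
fibo(22) = fibo(21) + fibo(20) = 10946 + 6765 = 17711
fibo(23) = fibo(22) + fibo(21) = 17711 + 10946 = 28657
fibo(24) = fibo(23) + fibo(22) = 28657 + 17711 = 46368
fibo(25) = fibo(24) + fibo(23) = 46368 + 28657 = 75025
fibo(26) = fibo(25) + fibo(24) = 75025 + 46368 = 121393

121393


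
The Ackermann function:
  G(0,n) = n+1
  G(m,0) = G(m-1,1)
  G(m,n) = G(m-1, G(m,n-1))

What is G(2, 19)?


G(2, 19) = G(1, G(2, 18))
  G(2, 18) = G(1, G(2, 17))
    G(2, 17) = G(1, G(2, 16))
      G(2, 16) = G(1, G(2, 15))
        G(2, 15) = G(1, G(2, 14))
          G(2, 14) = G(1, G(2, 13))
          G(2, 13) = G(1, G(2, 12))
          G(2, 12) = G(1, G(2, 11))
          G(2, 11) = G(1, G(2, 10))
          G(2, 10) = G(1, G(2, 9))
          G(2, 9) = G(1, G(2, 8))
          G(2, 8) = G(1, G(2, 7))
          G(2, 7) = G(1, G(2, 6))
          G(2, 6) = G(1, G(2, 5))
          G(2, 5) = G(1, G(2, 4))
          G(2, 4) = G(1, G(2, 3))
          G(2, 3) = G(1, G(2, 2))
          G(2, 2) = G(1, G(2, 1))
          G(2, 1) = G(1, G(2, 0))
          G(2, 0) = G(1, 1)
          G(1, 1) = G(0, G(1, 0))
          G(1, 0) = G(0, 1)
          G(0, 1) = 2
            = G(0, 2)
          G(0, 2) = 3
... (trace truncated)
Result: G(2, 19) = 41

41


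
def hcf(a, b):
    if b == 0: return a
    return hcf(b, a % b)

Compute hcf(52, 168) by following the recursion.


hcf(52, 168) = hcf(168, 52)
hcf(168, 52) = hcf(52, 12)
hcf(52, 12) = hcf(12, 4)
hcf(12, 4) = hcf(4, 0)
hcf(4, 0) = 4  (base case)

4


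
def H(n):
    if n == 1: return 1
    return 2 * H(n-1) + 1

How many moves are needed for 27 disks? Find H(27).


H(27) = 2 * H(26) + 1
H(26) = 2 * H(25) + 1
H(25) = 2 * H(24) + 1
H(24) = 2 * H(23) + 1
H(23) = 2 * H(22) + 1
H(22) = 2 * H(21) + 1
H(21) = 2 * H(20) + 1
H(20) = 2 * H(19) + 1
H(19) = 2 * H(18) + 1
H(18) = 2 * H(17) + 1
H(17) = 2 * H(16) + 1
H(16) = 2 * H(15) + 1
H(15) = 2 * H(14) + 1
H(14) = 2 * H(13) + 1
H(13) = 2 * H(12) + 1
H(12) = 2 * H(11) + 1
H(11) = 2 * H(10) + 1
H(10) = 2 * H(9) + 1
H(9) = 2 * H(8) + 1
H(8) = 2 * H(7) + 1
H(7) = 2 * H(6) + 1
H(6) = 2 * H(5) + 1
H(5) = 2 * H(4) + 1
H(4) = 2 * H(3) + 1
H(3) = 2 * H(2) + 1
H(2) = 2 * H(1) + 1
H(1) = 1  (base case)
H(2) = 2 * 1 + 1 = 3
H(3) = 2 * 3 + 1 = 7
H(4) = 2 * 7 + 1 = 15
H(5) = 2 * 15 + 1 = 31
H(6) = 2 * 31 + 1 = 63
H(7) = 2 * 63 + 1 = 127
H(8) = 2 * 127 + 1 = 255
H(9) = 2 * 255 + 1 = 511
H(10) = 2 * 511 + 1 = 1023
H(11) = 2 * 1023 + 1 = 2047
H(12) = 2 * 2047 + 1 = 4095
H(13) = 2 * 4095 + 1 = 8191
H(14) = 2 * 8191 + 1 = 16383
H(15) = 2 * 16383 + 1 = 32767
H(16) = 2 * 32767 + 1 = 65535
H(17) = 2 * 65535 + 1 = 131071
H(18) = 2 * 131071 + 1 = 262143
H(19) = 2 * 262143 + 1 = 524287
H(20) = 2 * 524287 + 1 = 1048575
H(21) = 2 * 1048575 + 1 = 2097151
H(22) = 2 * 2097151 + 1 = 4194303
H(23) = 2 * 4194303 + 1 = 8388607
H(24) = 2 * 8388607 + 1 = 16777215
H(25) = 2 * 16777215 + 1 = 33554431
H(26) = 2 * 33554431 + 1 = 67108863
H(27) = 2 * 67108863 + 1 = 134217727

134217727


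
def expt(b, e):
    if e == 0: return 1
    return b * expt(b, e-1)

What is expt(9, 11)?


expt(9, 11)
= 9 * expt(9, 10)
= 9 * 9 * expt(9, 9)
= 9 * 9 * 9 * expt(9, 8)
= 9 * 9 * 9 * 9 * expt(9, 7)
= 9 * 9 * 9 * 9 * 9 * expt(9, 6)
= 9 * 9 * 9 * 9 * 9 * 9 * expt(9, 5)
= 9 * 9 * 9 * 9 * 9 * 9 * 9 * expt(9, 4)
= 9 * 9 * 9 * 9 * 9 * 9 * 9 * 9 * expt(9, 3)
= 9 * 9 * 9 * 9 * 9 * 9 * 9 * 9 * 9 * expt(9, 2)
= 9 * 9 * 9 * 9 * 9 * 9 * 9 * 9 * 9 * 9 * expt(9, 1)
= 9 * 9 * 9 * 9 * 9 * 9 * 9 * 9 * 9 * 9 * 9 * expt(9, 0)
= 9 * 9 * 9 * 9 * 9 * 9 * 9 * 9 * 9 * 9 * 9 * 1
= 31381059609

31381059609


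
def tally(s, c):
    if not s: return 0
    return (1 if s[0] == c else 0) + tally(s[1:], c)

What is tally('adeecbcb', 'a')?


s[0]='a' == 'a' -> 1
s[0]='d' != 'a' -> 0
s[0]='e' != 'a' -> 0
s[0]='e' != 'a' -> 0
s[0]='c' != 'a' -> 0
s[0]='b' != 'a' -> 0
s[0]='c' != 'a' -> 0
s[0]='b' != 'a' -> 0
Sum: 1 + 0 + 0 + 0 + 0 + 0 + 0 + 0 = 1

1


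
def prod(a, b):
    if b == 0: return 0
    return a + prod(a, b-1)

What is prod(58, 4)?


prod(58, 4) = 58 + prod(58, 3)
prod(58, 3) = 58 + prod(58, 2)
prod(58, 2) = 58 + prod(58, 1)
prod(58, 1) = 58 + prod(58, 0)
prod(58, 0) = 0  (base case)
Total: 58 + 58 + 58 + 58 + 0 = 232

232


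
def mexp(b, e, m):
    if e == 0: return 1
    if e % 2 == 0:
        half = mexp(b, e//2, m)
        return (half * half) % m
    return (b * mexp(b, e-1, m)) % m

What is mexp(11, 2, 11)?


mexp(11, 2, 11): e is even, compute mexp(11, 1, 11)
  mexp(11, 1, 11): e is odd, compute mexp(11, 0, 11)
    mexp(11, 0, 11) = 1
  (11 * 1) % 11 = 0
half=0, (0*0) % 11 = 0

0


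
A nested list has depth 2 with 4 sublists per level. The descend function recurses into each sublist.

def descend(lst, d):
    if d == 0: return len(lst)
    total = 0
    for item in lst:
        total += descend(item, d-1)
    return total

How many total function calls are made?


At depth 0 (root): 1 call
At depth 1: each of 1 parents calls descend on 4 children = 4 calls
At depth 2: each of 4 parents calls descend on 4 children = 16 calls
Total: 1 + 4 + 16 = 21

21


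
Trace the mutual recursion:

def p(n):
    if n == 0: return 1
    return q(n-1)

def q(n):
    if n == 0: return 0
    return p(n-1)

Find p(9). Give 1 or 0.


p(9) = q(8)
q(8) = p(7)
p(7) = q(6)
q(6) = p(5)
p(5) = q(4)
q(4) = p(3)
p(3) = q(2)
q(2) = p(1)
p(1) = q(0)
q(0) = 0  (base case)
Result: 0

0


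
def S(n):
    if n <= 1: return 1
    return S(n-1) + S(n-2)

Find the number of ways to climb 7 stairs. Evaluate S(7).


Building up from base cases:
S(0) = 1
S(1) = 1
S(2) = S(1) + S(0) = 1 + 1 = 2
S(3) = S(2) + S(1) = 2 + 1 = 3
S(4) = S(3) + S(2) = 3 + 2 = 5
S(5) = S(4) + S(3) = 5 + 3 = 8
S(6) = S(5) + S(4) = 8 + 5 = 13
S(7) = S(6) + S(5) = 13 + 8 = 21

21


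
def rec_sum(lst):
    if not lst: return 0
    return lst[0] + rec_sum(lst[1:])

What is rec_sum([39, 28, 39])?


rec_sum([39, 28, 39]) = 39 + rec_sum([28, 39])
rec_sum([28, 39]) = 28 + rec_sum([39])
rec_sum([39]) = 39 + rec_sum([])
rec_sum([]) = 0  (base case)
Total: 39 + 28 + 39 + 0 = 106

106


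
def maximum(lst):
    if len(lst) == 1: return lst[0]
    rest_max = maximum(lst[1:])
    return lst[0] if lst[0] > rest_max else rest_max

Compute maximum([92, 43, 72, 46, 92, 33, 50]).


maximum([92, 43, 72, 46, 92, 33, 50]): compare 92 with maximum([43, 72, 46, 92, 33, 50])
maximum([43, 72, 46, 92, 33, 50]): compare 43 with maximum([72, 46, 92, 33, 50])
maximum([72, 46, 92, 33, 50]): compare 72 with maximum([46, 92, 33, 50])
maximum([46, 92, 33, 50]): compare 46 with maximum([92, 33, 50])
maximum([92, 33, 50]): compare 92 with maximum([33, 50])
maximum([33, 50]): compare 33 with maximum([50])
maximum([50]) = 50  (base case)
Compare 33 with 50 -> 50
Compare 92 with 50 -> 92
Compare 46 with 92 -> 92
Compare 72 with 92 -> 92
Compare 43 with 92 -> 92
Compare 92 with 92 -> 92

92


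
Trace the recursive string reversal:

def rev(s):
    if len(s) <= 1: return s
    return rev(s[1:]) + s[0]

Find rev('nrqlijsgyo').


rev('nrqlijsgyo') = rev('rqlijsgyo') + 'n'
rev('rqlijsgyo') = rev('qlijsgyo') + 'r'
rev('qlijsgyo') = rev('lijsgyo') + 'q'
rev('lijsgyo') = rev('ijsgyo') + 'l'
rev('ijsgyo') = rev('jsgyo') + 'i'
rev('jsgyo') = rev('sgyo') + 'j'
rev('sgyo') = rev('gyo') + 's'
rev('gyo') = rev('yo') + 'g'
rev('yo') = rev('o') + 'y'
rev('o') = 'o'  (base case)
Concatenating: 'o' + 'y' + 'g' + 's' + 'j' + 'i' + 'l' + 'q' + 'r' + 'n' = 'oygsjilqrn'

oygsjilqrn


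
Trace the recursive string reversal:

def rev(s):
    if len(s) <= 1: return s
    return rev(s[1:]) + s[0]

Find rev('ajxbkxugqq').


rev('ajxbkxugqq') = rev('jxbkxugqq') + 'a'
rev('jxbkxugqq') = rev('xbkxugqq') + 'j'
rev('xbkxugqq') = rev('bkxugqq') + 'x'
rev('bkxugqq') = rev('kxugqq') + 'b'
rev('kxugqq') = rev('xugqq') + 'k'
rev('xugqq') = rev('ugqq') + 'x'
rev('ugqq') = rev('gqq') + 'u'
rev('gqq') = rev('qq') + 'g'
rev('qq') = rev('q') + 'q'
rev('q') = 'q'  (base case)
Concatenating: 'q' + 'q' + 'g' + 'u' + 'x' + 'k' + 'b' + 'x' + 'j' + 'a' = 'qqguxkbxja'

qqguxkbxja


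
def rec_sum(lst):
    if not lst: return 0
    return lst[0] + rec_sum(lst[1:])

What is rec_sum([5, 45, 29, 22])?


rec_sum([5, 45, 29, 22]) = 5 + rec_sum([45, 29, 22])
rec_sum([45, 29, 22]) = 45 + rec_sum([29, 22])
rec_sum([29, 22]) = 29 + rec_sum([22])
rec_sum([22]) = 22 + rec_sum([])
rec_sum([]) = 0  (base case)
Total: 5 + 45 + 29 + 22 + 0 = 101

101


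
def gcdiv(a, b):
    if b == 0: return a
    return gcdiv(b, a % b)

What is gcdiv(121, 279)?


gcdiv(121, 279) = gcdiv(279, 121)
gcdiv(279, 121) = gcdiv(121, 37)
gcdiv(121, 37) = gcdiv(37, 10)
gcdiv(37, 10) = gcdiv(10, 7)
gcdiv(10, 7) = gcdiv(7, 3)
gcdiv(7, 3) = gcdiv(3, 1)
gcdiv(3, 1) = gcdiv(1, 0)
gcdiv(1, 0) = 1  (base case)

1


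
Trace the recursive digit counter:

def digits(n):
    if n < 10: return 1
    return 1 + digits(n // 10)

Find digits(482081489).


digits(482081489) = 1 + digits(48208148)
digits(48208148) = 1 + digits(4820814)
digits(4820814) = 1 + digits(482081)
digits(482081) = 1 + digits(48208)
digits(48208) = 1 + digits(4820)
digits(4820) = 1 + digits(482)
digits(482) = 1 + digits(48)
digits(48) = 1 + digits(4)
digits(4) = 1  (base case: 4 < 10)
Unwinding: 1 + 1 + 1 + 1 + 1 + 1 + 1 + 1 + 1 = 9

9


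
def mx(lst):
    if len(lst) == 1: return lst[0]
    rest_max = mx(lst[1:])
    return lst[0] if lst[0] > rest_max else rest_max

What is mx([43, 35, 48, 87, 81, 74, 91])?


mx([43, 35, 48, 87, 81, 74, 91]): compare 43 with mx([35, 48, 87, 81, 74, 91])
mx([35, 48, 87, 81, 74, 91]): compare 35 with mx([48, 87, 81, 74, 91])
mx([48, 87, 81, 74, 91]): compare 48 with mx([87, 81, 74, 91])
mx([87, 81, 74, 91]): compare 87 with mx([81, 74, 91])
mx([81, 74, 91]): compare 81 with mx([74, 91])
mx([74, 91]): compare 74 with mx([91])
mx([91]) = 91  (base case)
Compare 74 with 91 -> 91
Compare 81 with 91 -> 91
Compare 87 with 91 -> 91
Compare 48 with 91 -> 91
Compare 35 with 91 -> 91
Compare 43 with 91 -> 91

91


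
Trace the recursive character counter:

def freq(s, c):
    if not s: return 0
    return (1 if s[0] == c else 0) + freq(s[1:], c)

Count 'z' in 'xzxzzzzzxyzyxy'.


s[0]='x' != 'z' -> 0
s[0]='z' == 'z' -> 1
s[0]='x' != 'z' -> 0
s[0]='z' == 'z' -> 1
s[0]='z' == 'z' -> 1
s[0]='z' == 'z' -> 1
s[0]='z' == 'z' -> 1
s[0]='z' == 'z' -> 1
s[0]='x' != 'z' -> 0
s[0]='y' != 'z' -> 0
s[0]='z' == 'z' -> 1
s[0]='y' != 'z' -> 0
s[0]='x' != 'z' -> 0
s[0]='y' != 'z' -> 0
Sum: 0 + 1 + 0 + 1 + 1 + 1 + 1 + 1 + 0 + 0 + 1 + 0 + 0 + 0 = 7

7


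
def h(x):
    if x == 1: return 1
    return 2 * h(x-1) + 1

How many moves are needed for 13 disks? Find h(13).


h(13) = 2 * h(12) + 1
h(12) = 2 * h(11) + 1
h(11) = 2 * h(10) + 1
h(10) = 2 * h(9) + 1
h(9) = 2 * h(8) + 1
h(8) = 2 * h(7) + 1
h(7) = 2 * h(6) + 1
h(6) = 2 * h(5) + 1
h(5) = 2 * h(4) + 1
h(4) = 2 * h(3) + 1
h(3) = 2 * h(2) + 1
h(2) = 2 * h(1) + 1
h(1) = 1  (base case)
h(2) = 2 * 1 + 1 = 3
h(3) = 2 * 3 + 1 = 7
h(4) = 2 * 7 + 1 = 15
h(5) = 2 * 15 + 1 = 31
h(6) = 2 * 31 + 1 = 63
h(7) = 2 * 63 + 1 = 127
h(8) = 2 * 127 + 1 = 255
h(9) = 2 * 255 + 1 = 511
h(10) = 2 * 511 + 1 = 1023
h(11) = 2 * 1023 + 1 = 2047
h(12) = 2 * 2047 + 1 = 4095
h(13) = 2 * 4095 + 1 = 8191

8191


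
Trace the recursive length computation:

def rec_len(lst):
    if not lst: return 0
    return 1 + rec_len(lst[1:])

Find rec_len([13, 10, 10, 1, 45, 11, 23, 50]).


rec_len([13, 10, 10, 1, 45, 11, 23, 50]) = 1 + rec_len([10, 10, 1, 45, 11, 23, 50])
rec_len([10, 10, 1, 45, 11, 23, 50]) = 1 + rec_len([10, 1, 45, 11, 23, 50])
rec_len([10, 1, 45, 11, 23, 50]) = 1 + rec_len([1, 45, 11, 23, 50])
rec_len([1, 45, 11, 23, 50]) = 1 + rec_len([45, 11, 23, 50])
rec_len([45, 11, 23, 50]) = 1 + rec_len([11, 23, 50])
rec_len([11, 23, 50]) = 1 + rec_len([23, 50])
rec_len([23, 50]) = 1 + rec_len([50])
rec_len([50]) = 1 + rec_len([])
rec_len([]) = 0  (base case)
Unwinding: 1 + 1 + 1 + 1 + 1 + 1 + 1 + 1 + 0 = 8

8


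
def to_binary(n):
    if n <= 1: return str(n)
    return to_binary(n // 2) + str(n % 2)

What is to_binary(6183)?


to_binary(6183) = to_binary(3091) + '1'
to_binary(3091) = to_binary(1545) + '1'
to_binary(1545) = to_binary(772) + '1'
to_binary(772) = to_binary(386) + '0'
to_binary(386) = to_binary(193) + '0'
to_binary(193) = to_binary(96) + '1'
to_binary(96) = to_binary(48) + '0'
to_binary(48) = to_binary(24) + '0'
to_binary(24) = to_binary(12) + '0'
to_binary(12) = to_binary(6) + '0'
to_binary(6) = to_binary(3) + '0'
to_binary(3) = to_binary(1) + '1'
to_binary(1) = '1'  (base case)
Concatenating: '1' + '1' + '0' + '0' + '0' + '0' + '0' + '1' + '0' + '0' + '1' + '1' + '1' = '1100000100111'

1100000100111


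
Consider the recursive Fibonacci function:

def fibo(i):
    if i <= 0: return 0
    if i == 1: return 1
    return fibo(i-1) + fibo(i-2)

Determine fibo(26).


Computing fibo(26) bottom-up:
fibo(0) = 0
fibo(1) = 1
fibo(2) = fibo(1) + fibo(0) = 1 + 0 = 1
fibo(3) = fibo(2) + fibo(1) = 1 + 1 = 2
fibo(4) = fibo(3) + fibo(2) = 2 + 1 = 3
fibo(5) = fibo(4) + fibo(3) = 3 + 2 = 5
fibo(6) = fibo(5) + fibo(4) = 5 + 3 = 8
fibo(7) = fibo(6) + fibo(5) = 8 + 5 = 13
fibo(8) = fibo(7) + fibo(6) = 13 + 8 = 21
fibo(9) = fibo(8) + fibo(7) = 21 + 13 = 34
fibo(10) = fibo(9) + fibo(8) = 34 + 21 = 55
fibo(11) = fibo(10) + fibo(9) = 55 + 34 = 89
fibo(12) = fibo(11) + fibo(10) = 89 + 55 = 144
fibo(13) = fibo(12) + fibo(11) = 144 + 89 = 233
fibo(14) = fibo(13) + fibo(12) = 233 + 144 = 377
fibo(15) = fibo(14) + fibo(13) = 377 + 233 = 610
fibo(16) = fibo(15) + fibo(14) = 610 + 377 = 987
fibo(17) = fibo(16) + fibo(15) = 987 + 610 = 1597
fibo(18) = fibo(17) + fibo(16) = 1597 + 987 = 2584
fibo(19) = fibo(18) + fibo(17) = 2584 + 1597 = 4181
fibo(20) = fibo(19) + fibo(18) = 4181 + 2584 = 6765
fibo(21) = fibo(20) + fibo(19) = 6765 + 4181 = 10946
fibo(22) = fibo(21) + fibo(20) = 10946 + 6765 = 17711
fibo(23) = fibo(22) + fibo(21) = 17711 + 10946 = 28657
fibo(24) = fibo(23) + fibo(22) = 28657 + 17711 = 46368
fibo(25) = fibo(24) + fibo(23) = 46368 + 28657 = 75025
fibo(26) = fibo(25) + fibo(24) = 75025 + 46368 = 121393

121393


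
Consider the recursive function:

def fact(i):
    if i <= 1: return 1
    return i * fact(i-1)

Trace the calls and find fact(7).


fact(7)
= 7 * fact(6)
= 7 * 6 * fact(5)
= 7 * 6 * 5 * fact(4)
= 7 * 6 * 5 * 4 * fact(3)
= 7 * 6 * 5 * 4 * 3 * fact(2)
= 7 * 6 * 5 * 4 * 3 * 2 * fact(1)
= 7 * 6 * 5 * 4 * 3 * 2 * 1
= 5040

5040


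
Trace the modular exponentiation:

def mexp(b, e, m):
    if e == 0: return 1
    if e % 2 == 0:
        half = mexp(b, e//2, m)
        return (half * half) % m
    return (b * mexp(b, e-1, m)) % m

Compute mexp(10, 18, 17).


mexp(10, 18, 17): e is even, compute mexp(10, 9, 17)
  mexp(10, 9, 17): e is odd, compute mexp(10, 8, 17)
    mexp(10, 8, 17): e is even, compute mexp(10, 4, 17)
      mexp(10, 4, 17): e is even, compute mexp(10, 2, 17)
        mexp(10, 2, 17): e is even, compute mexp(10, 1, 17)
          mexp(10, 1, 17): e is odd, compute mexp(10, 0, 17)
          mexp(10, 0, 17) = 1
          (10 * 1) % 17 = 10
        half=10, (10*10) % 17 = 15
      half=15, (15*15) % 17 = 4
    half=4, (4*4) % 17 = 16
  (10 * 16) % 17 = 7
half=7, (7*7) % 17 = 15

15


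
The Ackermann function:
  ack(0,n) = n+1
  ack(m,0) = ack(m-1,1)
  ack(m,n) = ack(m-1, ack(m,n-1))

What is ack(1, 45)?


ack(1, 45) = ack(0, ack(1, 44))
  ack(1, 44) = ack(0, ack(1, 43))
    ack(1, 43) = ack(0, ack(1, 42))
      ack(1, 42) = ack(0, ack(1, 41))
        ack(1, 41) = ack(0, ack(1, 40))
          ack(1, 40) = ack(0, ack(1, 39))
          ack(1, 39) = ack(0, ack(1, 38))
          ack(1, 38) = ack(0, ack(1, 37))
          ack(1, 37) = ack(0, ack(1, 36))
          ack(1, 36) = ack(0, ack(1, 35))
          ack(1, 35) = ack(0, ack(1, 34))
          ack(1, 34) = ack(0, ack(1, 33))
          ack(1, 33) = ack(0, ack(1, 32))
          ack(1, 32) = ack(0, ack(1, 31))
          ack(1, 31) = ack(0, ack(1, 30))
          ack(1, 30) = ack(0, ack(1, 29))
          ack(1, 29) = ack(0, ack(1, 28))
          ack(1, 28) = ack(0, ack(1, 27))
          ack(1, 27) = ack(0, ack(1, 26))
          ack(1, 26) = ack(0, ack(1, 25))
          ack(1, 25) = ack(0, ack(1, 24))
          ack(1, 24) = ack(0, ack(1, 23))
          ack(1, 23) = ack(0, ack(1, 22))
          ack(1, 22) = ack(0, ack(1, 21))
          ack(1, 21) = ack(0, ack(1, 20))
... (trace truncated)
Result: ack(1, 45) = 47

47
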